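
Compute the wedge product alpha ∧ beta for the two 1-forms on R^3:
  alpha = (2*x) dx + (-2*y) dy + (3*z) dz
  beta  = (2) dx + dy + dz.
alpha ∧ beta = (2*x + 4*y) dx ∧ dy + (2*x - 6*z) dx ∧ dz + (-2*y - 3*z) dy ∧ dz

Distribute the wedge, using dx_i ∧ dx_j = -dx_j ∧ dx_i and dx_i ∧ dx_i = 0. For each pair (i, j) with i < j, the coefficient of dx_i ∧ dx_j in alpha ∧ beta is (alpha_i * beta_j - alpha_j * beta_i). Collecting: alpha ∧ beta = (2*x + 4*y) dx ∧ dy + (2*x - 6*z) dx ∧ dz + (-2*y - 3*z) dy ∧ dz.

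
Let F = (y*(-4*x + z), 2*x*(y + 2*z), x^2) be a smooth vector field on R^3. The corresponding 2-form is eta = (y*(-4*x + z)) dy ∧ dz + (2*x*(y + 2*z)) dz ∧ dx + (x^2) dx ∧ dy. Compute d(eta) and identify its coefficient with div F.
d(eta) = (2*x - 4*y) dx ∧ dy ∧ dz; div F = 2*x - 4*y

For a 2-form in R^3 of the form above, applying d gives a 3-form with coefficient ∂P/∂x + ∂Q/∂y + ∂R/∂z:
  ∂P/∂x = -4*y
  ∂Q/∂y = 2*x
  ∂R/∂z = 0
Sum = 2*x - 4*y, which is exactly div F.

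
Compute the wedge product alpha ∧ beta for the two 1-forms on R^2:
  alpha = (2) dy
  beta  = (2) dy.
alpha ∧ beta = 0

Distribute the wedge, using dx_i ∧ dx_j = -dx_j ∧ dx_i and dx_i ∧ dx_i = 0. For each pair (i, j) with i < j, the coefficient of dx_i ∧ dx_j in alpha ∧ beta is (alpha_i * beta_j - alpha_j * beta_i). Collecting: alpha ∧ beta = 0.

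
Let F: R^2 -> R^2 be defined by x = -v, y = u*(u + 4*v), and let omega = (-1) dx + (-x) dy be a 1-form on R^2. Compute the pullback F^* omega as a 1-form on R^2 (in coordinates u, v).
F^* omega = (2*v*(u + 2*v)) du + (4*u*v + 1) dv

Using F^*(f dg) = (f ∘ F) d(g ∘ F), substitute each coordinate x_i by F_i(u, v) in f_i, and replace dx_i by d F_i = (∂F_i/∂u) du + (∂F_i/∂v) dv.
  For the x component: f_1(F) = -1; d F_1 = (0) du + (-1) dv
  For the y component: f_2(F) = v; d F_2 = (2*u + 4*v) du + (4*u) dv
Combining and collecting du, dv coefficients:
  coeff of du: 2*v*(u + 2*v)
  coeff of dv: 4*u*v + 1
F^* omega = (2*v*(u + 2*v)) du + (4*u*v + 1) dv.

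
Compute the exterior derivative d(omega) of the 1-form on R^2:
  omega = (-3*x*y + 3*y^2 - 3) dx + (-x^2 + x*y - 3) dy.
d(omega) = (x - 5*y) dx ∧ dy

For a 1-form omega = sum_i f_i dx_i, the exterior derivative is
  d(omega) = sum_{i < j} (∂f_j/∂x_i - ∂f_i/∂x_j) dx_i ∧ dx_j.
  coefficient of dx ∧ dy: ∂f_2/∂x - ∂f_1/∂y = ∂(-x^2 + x*y - 3)/∂x - ∂(-3*x*y + 3*y^2 - 3)/∂y = x - 5*y
Assembling: d(omega) = (x - 5*y) dx ∧ dy.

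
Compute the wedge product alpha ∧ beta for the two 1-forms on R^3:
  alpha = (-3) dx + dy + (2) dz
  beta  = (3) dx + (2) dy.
alpha ∧ beta = (-9) dx ∧ dy + (-6) dx ∧ dz + (-4) dy ∧ dz

Distribute the wedge, using dx_i ∧ dx_j = -dx_j ∧ dx_i and dx_i ∧ dx_i = 0. For each pair (i, j) with i < j, the coefficient of dx_i ∧ dx_j in alpha ∧ beta is (alpha_i * beta_j - alpha_j * beta_i). Collecting: alpha ∧ beta = (-9) dx ∧ dy + (-6) dx ∧ dz + (-4) dy ∧ dz.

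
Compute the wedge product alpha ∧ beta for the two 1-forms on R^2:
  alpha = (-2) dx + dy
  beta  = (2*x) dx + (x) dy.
alpha ∧ beta = (-4*x) dx ∧ dy

Distribute the wedge, using dx_i ∧ dx_j = -dx_j ∧ dx_i and dx_i ∧ dx_i = 0. For each pair (i, j) with i < j, the coefficient of dx_i ∧ dx_j in alpha ∧ beta is (alpha_i * beta_j - alpha_j * beta_i). Collecting: alpha ∧ beta = (-4*x) dx ∧ dy.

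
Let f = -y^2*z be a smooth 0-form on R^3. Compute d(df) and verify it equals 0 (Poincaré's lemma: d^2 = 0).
d(df) = 0

Step 1: df = sum_i (∂f/∂x_i) dx_i = (0) dx + (-2*y*z) dy + (-y^2) dz.
Step 2: Apply d again. Using the 1-form formula, the coefficient of dx ∧ dy in d(df) is ∂^2 f/∂x ∂y - ∂^2 f/∂y ∂x = (0) - (0) = 0 (equality of mixed partials for smooth f).
Similarly for dx ∧ dz and dy ∧ dz — all coefficients vanish. So d(df) = 0.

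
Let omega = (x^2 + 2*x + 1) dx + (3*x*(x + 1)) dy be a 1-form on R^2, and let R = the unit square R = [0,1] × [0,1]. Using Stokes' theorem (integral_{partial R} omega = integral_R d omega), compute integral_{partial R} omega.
integral_(partial R) omega = 6

Stokes: integral_partial_R omega = integral_R d omega with d omega = (∂Q/∂x - ∂P/∂y) dx ∧ dy.
  ∂Q/∂x = 6*x + 3
  ∂P/∂y = 0
  integrand = ∂Q/∂x - ∂P/∂y = 6*x + 3.
Integrating over R: integral_0^1 integral_0^1 (6*x + 3) dx dy = 6.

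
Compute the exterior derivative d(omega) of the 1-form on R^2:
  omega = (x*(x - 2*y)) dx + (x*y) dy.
d(omega) = (2*x + y) dx ∧ dy

For a 1-form omega = sum_i f_i dx_i, the exterior derivative is
  d(omega) = sum_{i < j} (∂f_j/∂x_i - ∂f_i/∂x_j) dx_i ∧ dx_j.
  coefficient of dx ∧ dy: ∂f_2/∂x - ∂f_1/∂y = ∂(x*y)/∂x - ∂(x*(x - 2*y))/∂y = 2*x + y
Assembling: d(omega) = (2*x + y) dx ∧ dy.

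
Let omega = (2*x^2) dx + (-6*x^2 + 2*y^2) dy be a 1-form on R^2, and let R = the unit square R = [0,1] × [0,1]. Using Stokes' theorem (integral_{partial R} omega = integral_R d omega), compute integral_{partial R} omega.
integral_(partial R) omega = -6

Stokes: integral_partial_R omega = integral_R d omega with d omega = (∂Q/∂x - ∂P/∂y) dx ∧ dy.
  ∂Q/∂x = -12*x
  ∂P/∂y = 0
  integrand = ∂Q/∂x - ∂P/∂y = -12*x.
Integrating over R: integral_0^1 integral_0^1 (-12*x) dx dy = -6.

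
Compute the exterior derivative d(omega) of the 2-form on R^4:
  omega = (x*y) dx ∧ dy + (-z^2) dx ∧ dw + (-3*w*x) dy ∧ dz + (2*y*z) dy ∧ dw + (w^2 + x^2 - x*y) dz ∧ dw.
d(omega) = (2*x - y + 2*z) dx ∧ dz ∧ dw + (-3*w) dx ∧ dy ∧ dz + (-4*x - 2*y) dy ∧ dz ∧ dw

For a 2-form omega = sum_{i<j} g_{ij} dx_i ∧ dx_j, the exterior derivative is
  d(omega) = sum_{i<j} d(g_{ij}) ∧ dx_i ∧ dx_j = sum_{i<j, k} (∂g_{ij}/∂x_k) dx_k ∧ dx_i ∧ dx_j.
Expand each term, using dx_k ∧ dx_i ∧ dx_j = sgn(permutation) dx_{(a)} ∧ dx_{(b)} ∧ dx_{(c)} with (a < b < c) sorted:
  d(-z^2) includes (∂/∂z)(-z^2) dz = (-2*z) dz, which multiplied by dx ∧ dw gives (2*z) dx ∧ dz ∧ dw
  d(-3*w*x) includes (∂/∂x)(-3*w*x) dx = (-3*w) dx, which multiplied by dy ∧ dz gives (-3*w) dx ∧ dy ∧ dz
  d(-3*w*x) includes (∂/∂w)(-3*w*x) dw = (-3*x) dw, which multiplied by dy ∧ dz gives (-3*x) dy ∧ dz ∧ dw
  d(2*y*z) includes (∂/∂z)(2*y*z) dz = (2*y) dz, which multiplied by dy ∧ dw gives (-2*y) dy ∧ dz ∧ dw
  d(w^2 + x^2 - x*y) includes (∂/∂x)(w^2 + x^2 - x*y) dx = (2*x - y) dx, which multiplied by dz ∧ dw gives (2*x - y) dx ∧ dz ∧ dw
  d(w^2 + x^2 - x*y) includes (∂/∂y)(w^2 + x^2 - x*y) dy = (-x) dy, which multiplied by dz ∧ dw gives (-x) dy ∧ dz ∧ dw
Collecting like 3-forms: d(omega) = (2*x - y + 2*z) dx ∧ dz ∧ dw + (-3*w) dx ∧ dy ∧ dz + (-4*x - 2*y) dy ∧ dz ∧ dw.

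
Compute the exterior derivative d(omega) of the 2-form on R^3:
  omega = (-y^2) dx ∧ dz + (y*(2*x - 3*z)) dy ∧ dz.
d(omega) = (4*y) dx ∧ dy ∧ dz

For a 2-form omega = sum_{i<j} g_{ij} dx_i ∧ dx_j, the exterior derivative is
  d(omega) = sum_{i<j} d(g_{ij}) ∧ dx_i ∧ dx_j = sum_{i<j, k} (∂g_{ij}/∂x_k) dx_k ∧ dx_i ∧ dx_j.
Expand each term, using dx_k ∧ dx_i ∧ dx_j = sgn(permutation) dx_{(a)} ∧ dx_{(b)} ∧ dx_{(c)} with (a < b < c) sorted:
  d(-y^2) includes (∂/∂y)(-y^2) dy = (-2*y) dy, which multiplied by dx ∧ dz gives (2*y) dx ∧ dy ∧ dz
  d(y*(2*x - 3*z)) includes (∂/∂x)(y*(2*x - 3*z)) dx = (2*y) dx, which multiplied by dy ∧ dz gives (2*y) dx ∧ dy ∧ dz
Collecting like 3-forms: d(omega) = (4*y) dx ∧ dy ∧ dz.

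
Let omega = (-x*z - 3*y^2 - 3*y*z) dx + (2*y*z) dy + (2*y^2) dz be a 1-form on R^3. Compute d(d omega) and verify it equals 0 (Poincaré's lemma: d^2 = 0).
d(d omega) = 0

Step 1: d omega = sum_{i<j} (∂f_j/∂x_i - ∂f_i/∂x_j) dx_i ∧ dx_j:
  coeff of dx ∧ dy: 6*y + 3*z
  coeff of dx ∧ dz: x + 3*y
  coeff of dy ∧ dz: 2*y
Step 2: Apply d again to each 2-form coefficient. The only possible 3-form in R^3 is dx ∧ dy ∧ dz, with coefficient
  ∂(coeff of dy∧dz)/∂x - ∂(coeff of dx∧dz)/∂y + ∂(coeff of dx∧dy)/∂z
  = ∂/∂x (2*y) - ∂/∂y (x + 3*y) + ∂/∂z (6*y + 3*z).
Each of these terms simplifies to sums of mixed partials that cancel in pairs. The result is 0 (by equality of mixed partials for smooth functions — Schwarz / Clairaut).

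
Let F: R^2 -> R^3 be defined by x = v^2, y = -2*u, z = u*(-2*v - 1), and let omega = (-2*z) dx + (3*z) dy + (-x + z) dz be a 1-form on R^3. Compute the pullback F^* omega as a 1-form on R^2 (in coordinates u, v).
F^* omega = (4*u*v^2 + 16*u*v + 7*u + 2*v^3 + v^2) du + (2*u*(2*u*v + u + 5*v^2 + 2*v)) dv

Using F^*(f dg) = (f ∘ F) d(g ∘ F), substitute each coordinate x_i by F_i(u, v) in f_i, and replace dx_i by d F_i = (∂F_i/∂u) du + (∂F_i/∂v) dv.
  For the x component: f_1(F) = 2*u*(2*v + 1); d F_1 = (0) du + (2*v) dv
  For the y component: f_2(F) = 3*u*(-2*v - 1); d F_2 = (-2) du + (0) dv
  For the z component: f_3(F) = -2*u*v - u - v^2; d F_3 = (-2*v - 1) du + (-2*u) dv
Combining and collecting du, dv coefficients:
  coeff of du: 4*u*v^2 + 16*u*v + 7*u + 2*v^3 + v^2
  coeff of dv: 2*u*(2*u*v + u + 5*v^2 + 2*v)
F^* omega = (4*u*v^2 + 16*u*v + 7*u + 2*v^3 + v^2) du + (2*u*(2*u*v + u + 5*v^2 + 2*v)) dv.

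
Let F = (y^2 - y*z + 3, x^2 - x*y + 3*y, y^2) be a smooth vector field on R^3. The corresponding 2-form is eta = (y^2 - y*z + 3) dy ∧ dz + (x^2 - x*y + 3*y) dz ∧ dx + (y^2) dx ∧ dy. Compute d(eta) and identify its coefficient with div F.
d(eta) = (3 - x) dx ∧ dy ∧ dz; div F = 3 - x

For a 2-form in R^3 of the form above, applying d gives a 3-form with coefficient ∂P/∂x + ∂Q/∂y + ∂R/∂z:
  ∂P/∂x = 0
  ∂Q/∂y = 3 - x
  ∂R/∂z = 0
Sum = 3 - x, which is exactly div F.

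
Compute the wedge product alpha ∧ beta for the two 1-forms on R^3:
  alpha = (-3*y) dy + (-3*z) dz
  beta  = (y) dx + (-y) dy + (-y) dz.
alpha ∧ beta = (3*y^2) dx ∧ dy + (3*y*(y - z)) dy ∧ dz + (3*y*z) dx ∧ dz

Distribute the wedge, using dx_i ∧ dx_j = -dx_j ∧ dx_i and dx_i ∧ dx_i = 0. For each pair (i, j) with i < j, the coefficient of dx_i ∧ dx_j in alpha ∧ beta is (alpha_i * beta_j - alpha_j * beta_i). Collecting: alpha ∧ beta = (3*y^2) dx ∧ dy + (3*y*(y - z)) dy ∧ dz + (3*y*z) dx ∧ dz.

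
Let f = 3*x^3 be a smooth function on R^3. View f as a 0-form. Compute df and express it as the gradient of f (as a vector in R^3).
df = (9*x^2) dx + (0) dy + (0) dz; grad f = (9*x^2, 0, 0)

For a 0-form f, d f = (∂f/∂x) dx + (∂f/∂y) dy + (∂f/∂z) dz. The components of the vector representation are exactly the entries of grad f in Cartesian coordinates:
  ∂f/∂x = 9*x^2
  ∂f/∂y = 0
  ∂f/∂z = 0.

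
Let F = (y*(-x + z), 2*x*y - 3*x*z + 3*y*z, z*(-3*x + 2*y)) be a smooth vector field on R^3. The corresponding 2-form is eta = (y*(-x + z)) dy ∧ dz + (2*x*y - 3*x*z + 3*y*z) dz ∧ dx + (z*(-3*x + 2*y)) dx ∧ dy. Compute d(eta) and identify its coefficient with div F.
d(eta) = (-x + y + 3*z) dx ∧ dy ∧ dz; div F = -x + y + 3*z

For a 2-form in R^3 of the form above, applying d gives a 3-form with coefficient ∂P/∂x + ∂Q/∂y + ∂R/∂z:
  ∂P/∂x = -y
  ∂Q/∂y = 2*x + 3*z
  ∂R/∂z = -3*x + 2*y
Sum = -x + y + 3*z, which is exactly div F.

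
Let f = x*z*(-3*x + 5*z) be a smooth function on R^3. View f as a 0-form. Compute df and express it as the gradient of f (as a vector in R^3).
df = (z*(-6*x + 5*z)) dx + (0) dy + (x*(-3*x + 10*z)) dz; grad f = (z*(-6*x + 5*z), 0, x*(-3*x + 10*z))

For a 0-form f, d f = (∂f/∂x) dx + (∂f/∂y) dy + (∂f/∂z) dz. The components of the vector representation are exactly the entries of grad f in Cartesian coordinates:
  ∂f/∂x = z*(-6*x + 5*z)
  ∂f/∂y = 0
  ∂f/∂z = x*(-3*x + 10*z).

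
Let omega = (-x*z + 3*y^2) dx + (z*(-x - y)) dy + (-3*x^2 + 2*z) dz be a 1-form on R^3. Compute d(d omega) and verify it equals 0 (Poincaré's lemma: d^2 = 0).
d(d omega) = 0

Step 1: d omega = sum_{i<j} (∂f_j/∂x_i - ∂f_i/∂x_j) dx_i ∧ dx_j:
  coeff of dx ∧ dy: -6*y - z
  coeff of dx ∧ dz: -5*x
  coeff of dy ∧ dz: x + y
Step 2: Apply d again to each 2-form coefficient. The only possible 3-form in R^3 is dx ∧ dy ∧ dz, with coefficient
  ∂(coeff of dy∧dz)/∂x - ∂(coeff of dx∧dz)/∂y + ∂(coeff of dx∧dy)/∂z
  = ∂/∂x (x + y) - ∂/∂y (-5*x) + ∂/∂z (-6*y - z).
Each of these terms simplifies to sums of mixed partials that cancel in pairs. The result is 0 (by equality of mixed partials for smooth functions — Schwarz / Clairaut).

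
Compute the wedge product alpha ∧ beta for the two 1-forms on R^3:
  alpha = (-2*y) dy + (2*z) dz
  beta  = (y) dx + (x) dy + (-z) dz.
alpha ∧ beta = (2*y^2) dx ∧ dy + (2*z*(-x + y)) dy ∧ dz + (-2*y*z) dx ∧ dz

Distribute the wedge, using dx_i ∧ dx_j = -dx_j ∧ dx_i and dx_i ∧ dx_i = 0. For each pair (i, j) with i < j, the coefficient of dx_i ∧ dx_j in alpha ∧ beta is (alpha_i * beta_j - alpha_j * beta_i). Collecting: alpha ∧ beta = (2*y^2) dx ∧ dy + (2*z*(-x + y)) dy ∧ dz + (-2*y*z) dx ∧ dz.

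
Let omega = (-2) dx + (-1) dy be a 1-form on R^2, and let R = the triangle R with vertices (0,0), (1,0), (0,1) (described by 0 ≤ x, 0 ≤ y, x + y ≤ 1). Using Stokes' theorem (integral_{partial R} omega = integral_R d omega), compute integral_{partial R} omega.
integral_(partial R) omega = 0

Stokes: integral_partial_R omega = integral_R d omega with d omega = (∂Q/∂x - ∂P/∂y) dx ∧ dy.
  ∂Q/∂x = 0
  ∂P/∂y = 0
  integrand = ∂Q/∂x - ∂P/∂y = 0.
Integrating over R: integral_0^1 integral_0^{1-x} (0) dy dx = 0.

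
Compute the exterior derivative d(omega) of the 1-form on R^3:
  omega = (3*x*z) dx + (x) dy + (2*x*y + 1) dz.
d(omega) = (1) dx ∧ dy + (-3*x + 2*y) dx ∧ dz + (2*x) dy ∧ dz

For a 1-form omega = sum_i f_i dx_i, the exterior derivative is
  d(omega) = sum_{i < j} (∂f_j/∂x_i - ∂f_i/∂x_j) dx_i ∧ dx_j.
  coefficient of dx ∧ dy: ∂f_2/∂x - ∂f_1/∂y = ∂(x)/∂x - ∂(3*x*z)/∂y = 1
  coefficient of dx ∧ dz: ∂f_3/∂x - ∂f_1/∂z = ∂(2*x*y + 1)/∂x - ∂(3*x*z)/∂z = -3*x + 2*y
  coefficient of dy ∧ dz: ∂f_3/∂y - ∂f_2/∂z = ∂(2*x*y + 1)/∂y - ∂(x)/∂z = 2*x
Assembling: d(omega) = (1) dx ∧ dy + (-3*x + 2*y) dx ∧ dz + (2*x) dy ∧ dz.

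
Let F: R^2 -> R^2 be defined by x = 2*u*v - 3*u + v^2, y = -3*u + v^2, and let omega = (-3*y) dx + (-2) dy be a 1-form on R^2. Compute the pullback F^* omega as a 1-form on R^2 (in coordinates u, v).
F^* omega = (18*u*v - 27*u - 6*v^3 + 9*v^2 + 6) du + (18*u^2 - 6*u*v^2 + 18*u*v - 6*v^3 - 4*v) dv

Using F^*(f dg) = (f ∘ F) d(g ∘ F), substitute each coordinate x_i by F_i(u, v) in f_i, and replace dx_i by d F_i = (∂F_i/∂u) du + (∂F_i/∂v) dv.
  For the x component: f_1(F) = 9*u - 3*v^2; d F_1 = (2*v - 3) du + (2*u + 2*v) dv
  For the y component: f_2(F) = -2; d F_2 = (-3) du + (2*v) dv
Combining and collecting du, dv coefficients:
  coeff of du: 18*u*v - 27*u - 6*v^3 + 9*v^2 + 6
  coeff of dv: 18*u^2 - 6*u*v^2 + 18*u*v - 6*v^3 - 4*v
F^* omega = (18*u*v - 27*u - 6*v^3 + 9*v^2 + 6) du + (18*u^2 - 6*u*v^2 + 18*u*v - 6*v^3 - 4*v) dv.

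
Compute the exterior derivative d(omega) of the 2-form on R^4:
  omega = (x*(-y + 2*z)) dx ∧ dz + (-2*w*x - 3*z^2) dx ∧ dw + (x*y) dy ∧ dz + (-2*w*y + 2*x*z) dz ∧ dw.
d(omega) = (x + y) dx ∧ dy ∧ dz + (8*z) dx ∧ dz ∧ dw + (-2*w) dy ∧ dz ∧ dw

For a 2-form omega = sum_{i<j} g_{ij} dx_i ∧ dx_j, the exterior derivative is
  d(omega) = sum_{i<j} d(g_{ij}) ∧ dx_i ∧ dx_j = sum_{i<j, k} (∂g_{ij}/∂x_k) dx_k ∧ dx_i ∧ dx_j.
Expand each term, using dx_k ∧ dx_i ∧ dx_j = sgn(permutation) dx_{(a)} ∧ dx_{(b)} ∧ dx_{(c)} with (a < b < c) sorted:
  d(x*(-y + 2*z)) includes (∂/∂y)(x*(-y + 2*z)) dy = (-x) dy, which multiplied by dx ∧ dz gives (x) dx ∧ dy ∧ dz
  d(-2*w*x - 3*z^2) includes (∂/∂z)(-2*w*x - 3*z^2) dz = (-6*z) dz, which multiplied by dx ∧ dw gives (6*z) dx ∧ dz ∧ dw
  d(x*y) includes (∂/∂x)(x*y) dx = (y) dx, which multiplied by dy ∧ dz gives (y) dx ∧ dy ∧ dz
  d(-2*w*y + 2*x*z) includes (∂/∂x)(-2*w*y + 2*x*z) dx = (2*z) dx, which multiplied by dz ∧ dw gives (2*z) dx ∧ dz ∧ dw
  d(-2*w*y + 2*x*z) includes (∂/∂y)(-2*w*y + 2*x*z) dy = (-2*w) dy, which multiplied by dz ∧ dw gives (-2*w) dy ∧ dz ∧ dw
Collecting like 3-forms: d(omega) = (x + y) dx ∧ dy ∧ dz + (8*z) dx ∧ dz ∧ dw + (-2*w) dy ∧ dz ∧ dw.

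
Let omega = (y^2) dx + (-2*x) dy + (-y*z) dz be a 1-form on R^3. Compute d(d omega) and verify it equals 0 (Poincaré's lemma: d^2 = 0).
d(d omega) = 0

Step 1: d omega = sum_{i<j} (∂f_j/∂x_i - ∂f_i/∂x_j) dx_i ∧ dx_j:
  coeff of dx ∧ dy: -2*y - 2
  coeff of dx ∧ dz: 0
  coeff of dy ∧ dz: -z
Step 2: Apply d again to each 2-form coefficient. The only possible 3-form in R^3 is dx ∧ dy ∧ dz, with coefficient
  ∂(coeff of dy∧dz)/∂x - ∂(coeff of dx∧dz)/∂y + ∂(coeff of dx∧dy)/∂z
  = ∂/∂x (-z) - ∂/∂y (0) + ∂/∂z (-2*y - 2).
Each of these terms simplifies to sums of mixed partials that cancel in pairs. The result is 0 (by equality of mixed partials for smooth functions — Schwarz / Clairaut).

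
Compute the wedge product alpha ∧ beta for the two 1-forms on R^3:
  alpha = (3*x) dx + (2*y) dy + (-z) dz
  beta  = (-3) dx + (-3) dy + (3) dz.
alpha ∧ beta = (-9*x + 6*y) dx ∧ dy + (9*x - 3*z) dx ∧ dz + (6*y - 3*z) dy ∧ dz

Distribute the wedge, using dx_i ∧ dx_j = -dx_j ∧ dx_i and dx_i ∧ dx_i = 0. For each pair (i, j) with i < j, the coefficient of dx_i ∧ dx_j in alpha ∧ beta is (alpha_i * beta_j - alpha_j * beta_i). Collecting: alpha ∧ beta = (-9*x + 6*y) dx ∧ dy + (9*x - 3*z) dx ∧ dz + (6*y - 3*z) dy ∧ dz.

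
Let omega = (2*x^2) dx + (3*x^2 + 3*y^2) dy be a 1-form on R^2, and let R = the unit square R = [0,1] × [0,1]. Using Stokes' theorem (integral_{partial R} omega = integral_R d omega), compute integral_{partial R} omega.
integral_(partial R) omega = 3

Stokes: integral_partial_R omega = integral_R d omega with d omega = (∂Q/∂x - ∂P/∂y) dx ∧ dy.
  ∂Q/∂x = 6*x
  ∂P/∂y = 0
  integrand = ∂Q/∂x - ∂P/∂y = 6*x.
Integrating over R: integral_0^1 integral_0^1 (6*x) dx dy = 3.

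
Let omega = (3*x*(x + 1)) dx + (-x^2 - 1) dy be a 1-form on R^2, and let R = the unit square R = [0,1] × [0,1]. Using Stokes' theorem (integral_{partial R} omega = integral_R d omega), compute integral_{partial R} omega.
integral_(partial R) omega = -1

Stokes: integral_partial_R omega = integral_R d omega with d omega = (∂Q/∂x - ∂P/∂y) dx ∧ dy.
  ∂Q/∂x = -2*x
  ∂P/∂y = 0
  integrand = ∂Q/∂x - ∂P/∂y = -2*x.
Integrating over R: integral_0^1 integral_0^1 (-2*x) dx dy = -1.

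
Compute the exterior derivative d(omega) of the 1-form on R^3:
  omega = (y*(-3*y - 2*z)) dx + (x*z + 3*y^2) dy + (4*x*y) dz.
d(omega) = (6*y + 3*z) dx ∧ dy + (6*y) dx ∧ dz + (3*x) dy ∧ dz

For a 1-form omega = sum_i f_i dx_i, the exterior derivative is
  d(omega) = sum_{i < j} (∂f_j/∂x_i - ∂f_i/∂x_j) dx_i ∧ dx_j.
  coefficient of dx ∧ dy: ∂f_2/∂x - ∂f_1/∂y = ∂(x*z + 3*y^2)/∂x - ∂(y*(-3*y - 2*z))/∂y = 6*y + 3*z
  coefficient of dx ∧ dz: ∂f_3/∂x - ∂f_1/∂z = ∂(4*x*y)/∂x - ∂(y*(-3*y - 2*z))/∂z = 6*y
  coefficient of dy ∧ dz: ∂f_3/∂y - ∂f_2/∂z = ∂(4*x*y)/∂y - ∂(x*z + 3*y^2)/∂z = 3*x
Assembling: d(omega) = (6*y + 3*z) dx ∧ dy + (6*y) dx ∧ dz + (3*x) dy ∧ dz.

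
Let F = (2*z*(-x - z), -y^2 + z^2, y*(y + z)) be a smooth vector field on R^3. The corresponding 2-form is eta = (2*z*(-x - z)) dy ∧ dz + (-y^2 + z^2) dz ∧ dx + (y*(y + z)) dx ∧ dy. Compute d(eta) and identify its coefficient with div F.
d(eta) = (-y - 2*z) dx ∧ dy ∧ dz; div F = -y - 2*z

For a 2-form in R^3 of the form above, applying d gives a 3-form with coefficient ∂P/∂x + ∂Q/∂y + ∂R/∂z:
  ∂P/∂x = -2*z
  ∂Q/∂y = -2*y
  ∂R/∂z = y
Sum = -y - 2*z, which is exactly div F.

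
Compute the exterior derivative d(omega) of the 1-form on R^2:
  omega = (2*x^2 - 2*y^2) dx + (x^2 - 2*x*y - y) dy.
d(omega) = (2*x + 2*y) dx ∧ dy

For a 1-form omega = sum_i f_i dx_i, the exterior derivative is
  d(omega) = sum_{i < j} (∂f_j/∂x_i - ∂f_i/∂x_j) dx_i ∧ dx_j.
  coefficient of dx ∧ dy: ∂f_2/∂x - ∂f_1/∂y = ∂(x^2 - 2*x*y - y)/∂x - ∂(2*x^2 - 2*y^2)/∂y = 2*x + 2*y
Assembling: d(omega) = (2*x + 2*y) dx ∧ dy.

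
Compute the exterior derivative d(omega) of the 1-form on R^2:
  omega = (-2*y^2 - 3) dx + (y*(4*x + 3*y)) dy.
d(omega) = (8*y) dx ∧ dy

For a 1-form omega = sum_i f_i dx_i, the exterior derivative is
  d(omega) = sum_{i < j} (∂f_j/∂x_i - ∂f_i/∂x_j) dx_i ∧ dx_j.
  coefficient of dx ∧ dy: ∂f_2/∂x - ∂f_1/∂y = ∂(y*(4*x + 3*y))/∂x - ∂(-2*y^2 - 3)/∂y = 8*y
Assembling: d(omega) = (8*y) dx ∧ dy.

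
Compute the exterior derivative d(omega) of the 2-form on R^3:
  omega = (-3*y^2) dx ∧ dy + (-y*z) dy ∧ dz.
d(omega) = 0

For a 2-form omega = sum_{i<j} g_{ij} dx_i ∧ dx_j, the exterior derivative is
  d(omega) = sum_{i<j} d(g_{ij}) ∧ dx_i ∧ dx_j = sum_{i<j, k} (∂g_{ij}/∂x_k) dx_k ∧ dx_i ∧ dx_j.
Expand each term, using dx_k ∧ dx_i ∧ dx_j = sgn(permutation) dx_{(a)} ∧ dx_{(b)} ∧ dx_{(c)} with (a < b < c) sorted:

Collecting like 3-forms: d(omega) = 0.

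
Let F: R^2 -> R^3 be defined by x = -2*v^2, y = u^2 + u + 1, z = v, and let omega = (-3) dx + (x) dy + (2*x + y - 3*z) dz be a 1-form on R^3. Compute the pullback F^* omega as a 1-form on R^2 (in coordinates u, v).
F^* omega = (v^2*(-4*u - 2)) du + (u^2 + u - 4*v^2 + 9*v + 1) dv

Using F^*(f dg) = (f ∘ F) d(g ∘ F), substitute each coordinate x_i by F_i(u, v) in f_i, and replace dx_i by d F_i = (∂F_i/∂u) du + (∂F_i/∂v) dv.
  For the x component: f_1(F) = -3; d F_1 = (0) du + (-4*v) dv
  For the y component: f_2(F) = -2*v^2; d F_2 = (2*u + 1) du + (0) dv
  For the z component: f_3(F) = u^2 + u - 4*v^2 - 3*v + 1; d F_3 = (0) du + (1) dv
Combining and collecting du, dv coefficients:
  coeff of du: v^2*(-4*u - 2)
  coeff of dv: u^2 + u - 4*v^2 + 9*v + 1
F^* omega = (v^2*(-4*u - 2)) du + (u^2 + u - 4*v^2 + 9*v + 1) dv.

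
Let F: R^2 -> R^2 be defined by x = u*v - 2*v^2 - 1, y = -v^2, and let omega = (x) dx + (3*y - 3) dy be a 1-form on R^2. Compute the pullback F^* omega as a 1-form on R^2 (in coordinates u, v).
F^* omega = (v*(u*v - 2*v^2 - 1)) du + (u^2*v - 6*u*v^2 - u + 14*v^3 + 10*v) dv

Using F^*(f dg) = (f ∘ F) d(g ∘ F), substitute each coordinate x_i by F_i(u, v) in f_i, and replace dx_i by d F_i = (∂F_i/∂u) du + (∂F_i/∂v) dv.
  For the x component: f_1(F) = u*v - 2*v^2 - 1; d F_1 = (v) du + (u - 4*v) dv
  For the y component: f_2(F) = -3*v^2 - 3; d F_2 = (0) du + (-2*v) dv
Combining and collecting du, dv coefficients:
  coeff of du: v*(u*v - 2*v^2 - 1)
  coeff of dv: u^2*v - 6*u*v^2 - u + 14*v^3 + 10*v
F^* omega = (v*(u*v - 2*v^2 - 1)) du + (u^2*v - 6*u*v^2 - u + 14*v^3 + 10*v) dv.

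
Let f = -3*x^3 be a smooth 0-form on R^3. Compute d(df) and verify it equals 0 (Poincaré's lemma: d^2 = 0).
d(df) = 0

Step 1: df = sum_i (∂f/∂x_i) dx_i = (-9*x^2) dx + (0) dy + (0) dz.
Step 2: Apply d again. Using the 1-form formula, the coefficient of dx ∧ dy in d(df) is ∂^2 f/∂x ∂y - ∂^2 f/∂y ∂x = (0) - (0) = 0 (equality of mixed partials for smooth f).
Similarly for dx ∧ dz and dy ∧ dz — all coefficients vanish. So d(df) = 0.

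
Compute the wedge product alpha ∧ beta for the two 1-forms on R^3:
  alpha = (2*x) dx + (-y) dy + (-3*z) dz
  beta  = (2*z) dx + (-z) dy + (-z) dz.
alpha ∧ beta = (2*z*(-x + y)) dx ∧ dy + (2*z*(-x + 3*z)) dx ∧ dz + (z*(y - 3*z)) dy ∧ dz

Distribute the wedge, using dx_i ∧ dx_j = -dx_j ∧ dx_i and dx_i ∧ dx_i = 0. For each pair (i, j) with i < j, the coefficient of dx_i ∧ dx_j in alpha ∧ beta is (alpha_i * beta_j - alpha_j * beta_i). Collecting: alpha ∧ beta = (2*z*(-x + y)) dx ∧ dy + (2*z*(-x + 3*z)) dx ∧ dz + (z*(y - 3*z)) dy ∧ dz.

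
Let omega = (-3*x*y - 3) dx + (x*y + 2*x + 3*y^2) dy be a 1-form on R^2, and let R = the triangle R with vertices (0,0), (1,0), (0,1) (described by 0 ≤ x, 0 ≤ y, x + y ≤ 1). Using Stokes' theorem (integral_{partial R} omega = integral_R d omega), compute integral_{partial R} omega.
integral_(partial R) omega = 5/3

Stokes: integral_partial_R omega = integral_R d omega with d omega = (∂Q/∂x - ∂P/∂y) dx ∧ dy.
  ∂Q/∂x = y + 2
  ∂P/∂y = -3*x
  integrand = ∂Q/∂x - ∂P/∂y = 3*x + y + 2.
Integrating over R: integral_0^1 integral_0^{1-x} (3*x + y + 2) dy dx = 5/3.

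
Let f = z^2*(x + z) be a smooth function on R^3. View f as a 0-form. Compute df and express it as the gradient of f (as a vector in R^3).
df = (z^2) dx + (0) dy + (z*(2*x + 3*z)) dz; grad f = (z^2, 0, z*(2*x + 3*z))

For a 0-form f, d f = (∂f/∂x) dx + (∂f/∂y) dy + (∂f/∂z) dz. The components of the vector representation are exactly the entries of grad f in Cartesian coordinates:
  ∂f/∂x = z^2
  ∂f/∂y = 0
  ∂f/∂z = z*(2*x + 3*z).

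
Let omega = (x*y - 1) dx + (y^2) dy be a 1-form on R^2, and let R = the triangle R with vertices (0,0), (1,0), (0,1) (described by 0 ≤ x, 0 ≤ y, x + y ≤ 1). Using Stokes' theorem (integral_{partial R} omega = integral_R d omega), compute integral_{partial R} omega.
integral_(partial R) omega = -1/6

Stokes: integral_partial_R omega = integral_R d omega with d omega = (∂Q/∂x - ∂P/∂y) dx ∧ dy.
  ∂Q/∂x = 0
  ∂P/∂y = x
  integrand = ∂Q/∂x - ∂P/∂y = -x.
Integrating over R: integral_0^1 integral_0^{1-x} (-x) dy dx = -1/6.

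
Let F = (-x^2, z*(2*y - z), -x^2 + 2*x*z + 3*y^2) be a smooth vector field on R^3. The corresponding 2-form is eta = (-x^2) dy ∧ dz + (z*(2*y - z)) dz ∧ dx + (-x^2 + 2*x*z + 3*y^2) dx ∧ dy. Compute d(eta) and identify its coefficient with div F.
d(eta) = (2*z) dx ∧ dy ∧ dz; div F = 2*z

For a 2-form in R^3 of the form above, applying d gives a 3-form with coefficient ∂P/∂x + ∂Q/∂y + ∂R/∂z:
  ∂P/∂x = -2*x
  ∂Q/∂y = 2*z
  ∂R/∂z = 2*x
Sum = 2*z, which is exactly div F.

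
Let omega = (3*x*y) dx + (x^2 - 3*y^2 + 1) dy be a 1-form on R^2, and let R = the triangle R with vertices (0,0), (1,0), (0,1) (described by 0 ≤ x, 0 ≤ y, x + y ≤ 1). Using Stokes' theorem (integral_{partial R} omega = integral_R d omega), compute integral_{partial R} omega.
integral_(partial R) omega = -1/6

Stokes: integral_partial_R omega = integral_R d omega with d omega = (∂Q/∂x - ∂P/∂y) dx ∧ dy.
  ∂Q/∂x = 2*x
  ∂P/∂y = 3*x
  integrand = ∂Q/∂x - ∂P/∂y = -x.
Integrating over R: integral_0^1 integral_0^{1-x} (-x) dy dx = -1/6.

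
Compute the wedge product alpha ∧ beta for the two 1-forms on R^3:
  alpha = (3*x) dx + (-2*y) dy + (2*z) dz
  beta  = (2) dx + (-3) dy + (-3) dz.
alpha ∧ beta = (-9*x + 4*y) dx ∧ dy + (-9*x - 4*z) dx ∧ dz + (6*y + 6*z) dy ∧ dz

Distribute the wedge, using dx_i ∧ dx_j = -dx_j ∧ dx_i and dx_i ∧ dx_i = 0. For each pair (i, j) with i < j, the coefficient of dx_i ∧ dx_j in alpha ∧ beta is (alpha_i * beta_j - alpha_j * beta_i). Collecting: alpha ∧ beta = (-9*x + 4*y) dx ∧ dy + (-9*x - 4*z) dx ∧ dz + (6*y + 6*z) dy ∧ dz.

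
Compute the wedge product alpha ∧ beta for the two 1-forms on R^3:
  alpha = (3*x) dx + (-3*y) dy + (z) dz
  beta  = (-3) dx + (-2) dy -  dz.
alpha ∧ beta = (-6*x - 9*y) dx ∧ dy + (-3*x + 3*z) dx ∧ dz + (3*y + 2*z) dy ∧ dz

Distribute the wedge, using dx_i ∧ dx_j = -dx_j ∧ dx_i and dx_i ∧ dx_i = 0. For each pair (i, j) with i < j, the coefficient of dx_i ∧ dx_j in alpha ∧ beta is (alpha_i * beta_j - alpha_j * beta_i). Collecting: alpha ∧ beta = (-6*x - 9*y) dx ∧ dy + (-3*x + 3*z) dx ∧ dz + (3*y + 2*z) dy ∧ dz.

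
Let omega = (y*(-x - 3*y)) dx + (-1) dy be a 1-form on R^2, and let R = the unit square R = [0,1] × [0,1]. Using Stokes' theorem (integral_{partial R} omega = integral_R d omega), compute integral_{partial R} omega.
integral_(partial R) omega = 7/2

Stokes: integral_partial_R omega = integral_R d omega with d omega = (∂Q/∂x - ∂P/∂y) dx ∧ dy.
  ∂Q/∂x = 0
  ∂P/∂y = -x - 6*y
  integrand = ∂Q/∂x - ∂P/∂y = x + 6*y.
Integrating over R: integral_0^1 integral_0^1 (x + 6*y) dx dy = 7/2.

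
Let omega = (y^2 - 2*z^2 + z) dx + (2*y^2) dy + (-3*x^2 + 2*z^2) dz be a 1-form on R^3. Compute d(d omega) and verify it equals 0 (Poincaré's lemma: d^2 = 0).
d(d omega) = 0

Step 1: d omega = sum_{i<j} (∂f_j/∂x_i - ∂f_i/∂x_j) dx_i ∧ dx_j:
  coeff of dx ∧ dy: -2*y
  coeff of dx ∧ dz: -6*x + 4*z - 1
  coeff of dy ∧ dz: 0
Step 2: Apply d again to each 2-form coefficient. The only possible 3-form in R^3 is dx ∧ dy ∧ dz, with coefficient
  ∂(coeff of dy∧dz)/∂x - ∂(coeff of dx∧dz)/∂y + ∂(coeff of dx∧dy)/∂z
  = ∂/∂x (0) - ∂/∂y (-6*x + 4*z - 1) + ∂/∂z (-2*y).
Each of these terms simplifies to sums of mixed partials that cancel in pairs. The result is 0 (by equality of mixed partials for smooth functions — Schwarz / Clairaut).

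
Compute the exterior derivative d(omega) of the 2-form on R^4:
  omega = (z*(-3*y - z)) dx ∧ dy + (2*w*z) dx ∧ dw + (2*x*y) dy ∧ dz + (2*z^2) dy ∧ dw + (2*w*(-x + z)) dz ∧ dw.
d(omega) = (-y - 2*z) dx ∧ dy ∧ dz + (-4*w) dx ∧ dz ∧ dw + (-4*z) dy ∧ dz ∧ dw

For a 2-form omega = sum_{i<j} g_{ij} dx_i ∧ dx_j, the exterior derivative is
  d(omega) = sum_{i<j} d(g_{ij}) ∧ dx_i ∧ dx_j = sum_{i<j, k} (∂g_{ij}/∂x_k) dx_k ∧ dx_i ∧ dx_j.
Expand each term, using dx_k ∧ dx_i ∧ dx_j = sgn(permutation) dx_{(a)} ∧ dx_{(b)} ∧ dx_{(c)} with (a < b < c) sorted:
  d(z*(-3*y - z)) includes (∂/∂z)(z*(-3*y - z)) dz = (-3*y - 2*z) dz, which multiplied by dx ∧ dy gives (-3*y - 2*z) dx ∧ dy ∧ dz
  d(2*w*z) includes (∂/∂z)(2*w*z) dz = (2*w) dz, which multiplied by dx ∧ dw gives (-2*w) dx ∧ dz ∧ dw
  d(2*x*y) includes (∂/∂x)(2*x*y) dx = (2*y) dx, which multiplied by dy ∧ dz gives (2*y) dx ∧ dy ∧ dz
  d(2*z^2) includes (∂/∂z)(2*z^2) dz = (4*z) dz, which multiplied by dy ∧ dw gives (-4*z) dy ∧ dz ∧ dw
  d(2*w*(-x + z)) includes (∂/∂x)(2*w*(-x + z)) dx = (-2*w) dx, which multiplied by dz ∧ dw gives (-2*w) dx ∧ dz ∧ dw
Collecting like 3-forms: d(omega) = (-y - 2*z) dx ∧ dy ∧ dz + (-4*w) dx ∧ dz ∧ dw + (-4*z) dy ∧ dz ∧ dw.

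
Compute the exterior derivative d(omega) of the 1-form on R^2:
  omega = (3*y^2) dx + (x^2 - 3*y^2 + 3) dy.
d(omega) = (2*x - 6*y) dx ∧ dy

For a 1-form omega = sum_i f_i dx_i, the exterior derivative is
  d(omega) = sum_{i < j} (∂f_j/∂x_i - ∂f_i/∂x_j) dx_i ∧ dx_j.
  coefficient of dx ∧ dy: ∂f_2/∂x - ∂f_1/∂y = ∂(x^2 - 3*y^2 + 3)/∂x - ∂(3*y^2)/∂y = 2*x - 6*y
Assembling: d(omega) = (2*x - 6*y) dx ∧ dy.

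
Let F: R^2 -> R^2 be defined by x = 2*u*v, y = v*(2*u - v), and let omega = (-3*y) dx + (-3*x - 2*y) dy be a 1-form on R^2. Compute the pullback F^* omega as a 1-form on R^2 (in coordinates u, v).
F^* omega = (v^2*(-32*u + 10*v)) du + (2*v*(-16*u^2 + 15*u*v - 2*v^2)) dv

Using F^*(f dg) = (f ∘ F) d(g ∘ F), substitute each coordinate x_i by F_i(u, v) in f_i, and replace dx_i by d F_i = (∂F_i/∂u) du + (∂F_i/∂v) dv.
  For the x component: f_1(F) = 3*v*(-2*u + v); d F_1 = (2*v) du + (2*u) dv
  For the y component: f_2(F) = 2*v*(-5*u + v); d F_2 = (2*v) du + (2*u - 2*v) dv
Combining and collecting du, dv coefficients:
  coeff of du: v^2*(-32*u + 10*v)
  coeff of dv: 2*v*(-16*u^2 + 15*u*v - 2*v^2)
F^* omega = (v^2*(-32*u + 10*v)) du + (2*v*(-16*u^2 + 15*u*v - 2*v^2)) dv.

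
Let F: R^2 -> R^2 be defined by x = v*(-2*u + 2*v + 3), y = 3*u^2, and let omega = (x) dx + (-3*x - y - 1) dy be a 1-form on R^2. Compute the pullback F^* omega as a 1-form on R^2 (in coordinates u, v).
F^* omega = (-18*u^3 + 36*u^2*v - 32*u*v^2 - 54*u*v - 6*u - 4*v^3 - 6*v^2) du + (v*(4*u^2 - 12*u*v - 12*u + 8*v^2 + 18*v + 9)) dv

Using F^*(f dg) = (f ∘ F) d(g ∘ F), substitute each coordinate x_i by F_i(u, v) in f_i, and replace dx_i by d F_i = (∂F_i/∂u) du + (∂F_i/∂v) dv.
  For the x component: f_1(F) = v*(-2*u + 2*v + 3); d F_1 = (-2*v) du + (-2*u + 4*v + 3) dv
  For the y component: f_2(F) = -3*u^2 + 6*u*v - 6*v^2 - 9*v - 1; d F_2 = (6*u) du + (0) dv
Combining and collecting du, dv coefficients:
  coeff of du: -18*u^3 + 36*u^2*v - 32*u*v^2 - 54*u*v - 6*u - 4*v^3 - 6*v^2
  coeff of dv: v*(4*u^2 - 12*u*v - 12*u + 8*v^2 + 18*v + 9)
F^* omega = (-18*u^3 + 36*u^2*v - 32*u*v^2 - 54*u*v - 6*u - 4*v^3 - 6*v^2) du + (v*(4*u^2 - 12*u*v - 12*u + 8*v^2 + 18*v + 9)) dv.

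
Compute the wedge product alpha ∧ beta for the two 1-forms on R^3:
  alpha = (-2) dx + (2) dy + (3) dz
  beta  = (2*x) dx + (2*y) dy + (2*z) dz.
alpha ∧ beta = (-4*x - 4*y) dx ∧ dy + (-6*x - 4*z) dx ∧ dz + (-6*y + 4*z) dy ∧ dz

Distribute the wedge, using dx_i ∧ dx_j = -dx_j ∧ dx_i and dx_i ∧ dx_i = 0. For each pair (i, j) with i < j, the coefficient of dx_i ∧ dx_j in alpha ∧ beta is (alpha_i * beta_j - alpha_j * beta_i). Collecting: alpha ∧ beta = (-4*x - 4*y) dx ∧ dy + (-6*x - 4*z) dx ∧ dz + (-6*y + 4*z) dy ∧ dz.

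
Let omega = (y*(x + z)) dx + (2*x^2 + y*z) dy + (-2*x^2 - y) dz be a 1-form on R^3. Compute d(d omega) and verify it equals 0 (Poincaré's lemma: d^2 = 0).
d(d omega) = 0

Step 1: d omega = sum_{i<j} (∂f_j/∂x_i - ∂f_i/∂x_j) dx_i ∧ dx_j:
  coeff of dx ∧ dy: 3*x - z
  coeff of dx ∧ dz: -4*x - y
  coeff of dy ∧ dz: -y - 1
Step 2: Apply d again to each 2-form coefficient. The only possible 3-form in R^3 is dx ∧ dy ∧ dz, with coefficient
  ∂(coeff of dy∧dz)/∂x - ∂(coeff of dx∧dz)/∂y + ∂(coeff of dx∧dy)/∂z
  = ∂/∂x (-y - 1) - ∂/∂y (-4*x - y) + ∂/∂z (3*x - z).
Each of these terms simplifies to sums of mixed partials that cancel in pairs. The result is 0 (by equality of mixed partials for smooth functions — Schwarz / Clairaut).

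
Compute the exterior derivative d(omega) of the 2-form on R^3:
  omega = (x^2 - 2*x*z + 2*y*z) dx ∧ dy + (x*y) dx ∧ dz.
d(omega) = (-3*x + 2*y) dx ∧ dy ∧ dz

For a 2-form omega = sum_{i<j} g_{ij} dx_i ∧ dx_j, the exterior derivative is
  d(omega) = sum_{i<j} d(g_{ij}) ∧ dx_i ∧ dx_j = sum_{i<j, k} (∂g_{ij}/∂x_k) dx_k ∧ dx_i ∧ dx_j.
Expand each term, using dx_k ∧ dx_i ∧ dx_j = sgn(permutation) dx_{(a)} ∧ dx_{(b)} ∧ dx_{(c)} with (a < b < c) sorted:
  d(x^2 - 2*x*z + 2*y*z) includes (∂/∂z)(x^2 - 2*x*z + 2*y*z) dz = (-2*x + 2*y) dz, which multiplied by dx ∧ dy gives (-2*x + 2*y) dx ∧ dy ∧ dz
  d(x*y) includes (∂/∂y)(x*y) dy = (x) dy, which multiplied by dx ∧ dz gives (-x) dx ∧ dy ∧ dz
Collecting like 3-forms: d(omega) = (-3*x + 2*y) dx ∧ dy ∧ dz.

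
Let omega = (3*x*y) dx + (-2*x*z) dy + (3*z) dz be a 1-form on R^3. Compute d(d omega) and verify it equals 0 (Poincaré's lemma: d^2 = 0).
d(d omega) = 0

Step 1: d omega = sum_{i<j} (∂f_j/∂x_i - ∂f_i/∂x_j) dx_i ∧ dx_j:
  coeff of dx ∧ dy: -3*x - 2*z
  coeff of dx ∧ dz: 0
  coeff of dy ∧ dz: 2*x
Step 2: Apply d again to each 2-form coefficient. The only possible 3-form in R^3 is dx ∧ dy ∧ dz, with coefficient
  ∂(coeff of dy∧dz)/∂x - ∂(coeff of dx∧dz)/∂y + ∂(coeff of dx∧dy)/∂z
  = ∂/∂x (2*x) - ∂/∂y (0) + ∂/∂z (-3*x - 2*z).
Each of these terms simplifies to sums of mixed partials that cancel in pairs. The result is 0 (by equality of mixed partials for smooth functions — Schwarz / Clairaut).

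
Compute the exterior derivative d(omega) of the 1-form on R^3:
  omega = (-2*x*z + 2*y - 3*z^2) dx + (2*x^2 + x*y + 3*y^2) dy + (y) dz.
d(omega) = (4*x + y - 2) dx ∧ dy + (2*x + 6*z) dx ∧ dz + (1) dy ∧ dz

For a 1-form omega = sum_i f_i dx_i, the exterior derivative is
  d(omega) = sum_{i < j} (∂f_j/∂x_i - ∂f_i/∂x_j) dx_i ∧ dx_j.
  coefficient of dx ∧ dy: ∂f_2/∂x - ∂f_1/∂y = ∂(2*x^2 + x*y + 3*y^2)/∂x - ∂(-2*x*z + 2*y - 3*z^2)/∂y = 4*x + y - 2
  coefficient of dx ∧ dz: ∂f_3/∂x - ∂f_1/∂z = ∂(y)/∂x - ∂(-2*x*z + 2*y - 3*z^2)/∂z = 2*x + 6*z
  coefficient of dy ∧ dz: ∂f_3/∂y - ∂f_2/∂z = ∂(y)/∂y - ∂(2*x^2 + x*y + 3*y^2)/∂z = 1
Assembling: d(omega) = (4*x + y - 2) dx ∧ dy + (2*x + 6*z) dx ∧ dz + (1) dy ∧ dz.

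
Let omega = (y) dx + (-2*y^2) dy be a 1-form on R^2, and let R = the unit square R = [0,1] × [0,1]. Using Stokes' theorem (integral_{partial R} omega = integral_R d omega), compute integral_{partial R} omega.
integral_(partial R) omega = -1

Stokes: integral_partial_R omega = integral_R d omega with d omega = (∂Q/∂x - ∂P/∂y) dx ∧ dy.
  ∂Q/∂x = 0
  ∂P/∂y = 1
  integrand = ∂Q/∂x - ∂P/∂y = -1.
Integrating over R: integral_0^1 integral_0^1 (-1) dx dy = -1.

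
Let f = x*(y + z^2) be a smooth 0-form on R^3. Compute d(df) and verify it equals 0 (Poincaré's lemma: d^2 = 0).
d(df) = 0

Step 1: df = sum_i (∂f/∂x_i) dx_i = (y + z^2) dx + (x) dy + (2*x*z) dz.
Step 2: Apply d again. Using the 1-form formula, the coefficient of dx ∧ dy in d(df) is ∂^2 f/∂x ∂y - ∂^2 f/∂y ∂x = (1) - (1) = 0 (equality of mixed partials for smooth f).
Similarly for dx ∧ dz and dy ∧ dz — all coefficients vanish. So d(df) = 0.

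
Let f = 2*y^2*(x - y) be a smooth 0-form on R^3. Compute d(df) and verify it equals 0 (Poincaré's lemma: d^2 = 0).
d(df) = 0

Step 1: df = sum_i (∂f/∂x_i) dx_i = (2*y^2) dx + (2*y*(2*x - 3*y)) dy + (0) dz.
Step 2: Apply d again. Using the 1-form formula, the coefficient of dx ∧ dy in d(df) is ∂^2 f/∂x ∂y - ∂^2 f/∂y ∂x = (4*y) - (4*y) = 0 (equality of mixed partials for smooth f).
Similarly for dx ∧ dz and dy ∧ dz — all coefficients vanish. So d(df) = 0.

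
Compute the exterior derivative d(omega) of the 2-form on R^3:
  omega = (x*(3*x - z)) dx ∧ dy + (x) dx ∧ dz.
d(omega) = (-x) dx ∧ dy ∧ dz

For a 2-form omega = sum_{i<j} g_{ij} dx_i ∧ dx_j, the exterior derivative is
  d(omega) = sum_{i<j} d(g_{ij}) ∧ dx_i ∧ dx_j = sum_{i<j, k} (∂g_{ij}/∂x_k) dx_k ∧ dx_i ∧ dx_j.
Expand each term, using dx_k ∧ dx_i ∧ dx_j = sgn(permutation) dx_{(a)} ∧ dx_{(b)} ∧ dx_{(c)} with (a < b < c) sorted:
  d(x*(3*x - z)) includes (∂/∂z)(x*(3*x - z)) dz = (-x) dz, which multiplied by dx ∧ dy gives (-x) dx ∧ dy ∧ dz
Collecting like 3-forms: d(omega) = (-x) dx ∧ dy ∧ dz.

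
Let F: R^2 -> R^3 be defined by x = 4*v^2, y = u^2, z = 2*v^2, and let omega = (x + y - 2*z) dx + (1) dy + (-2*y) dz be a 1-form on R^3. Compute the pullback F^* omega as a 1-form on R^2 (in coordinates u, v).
F^* omega = (2*u) du

Using F^*(f dg) = (f ∘ F) d(g ∘ F), substitute each coordinate x_i by F_i(u, v) in f_i, and replace dx_i by d F_i = (∂F_i/∂u) du + (∂F_i/∂v) dv.
  For the x component: f_1(F) = u^2; d F_1 = (0) du + (8*v) dv
  For the y component: f_2(F) = 1; d F_2 = (2*u) du + (0) dv
  For the z component: f_3(F) = -2*u^2; d F_3 = (0) du + (4*v) dv
Combining and collecting du, dv coefficients:
  coeff of du: 2*u
  coeff of dv: 0
F^* omega = (2*u) du.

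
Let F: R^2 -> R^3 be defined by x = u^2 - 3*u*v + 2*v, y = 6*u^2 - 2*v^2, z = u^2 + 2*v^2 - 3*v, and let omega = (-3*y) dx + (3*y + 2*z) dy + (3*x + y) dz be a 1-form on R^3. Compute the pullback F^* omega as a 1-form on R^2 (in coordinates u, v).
F^* omega = (222*u^3 + 36*u^2*v - 16*u*v^2 - 60*u*v - 18*v^3) du + (54*u^3 - 44*u^2*v - 63*u^2 - 54*u*v^2 + 27*u*v + 66*v^2 - 18*v) dv

Using F^*(f dg) = (f ∘ F) d(g ∘ F), substitute each coordinate x_i by F_i(u, v) in f_i, and replace dx_i by d F_i = (∂F_i/∂u) du + (∂F_i/∂v) dv.
  For the x component: f_1(F) = -18*u^2 + 6*v^2; d F_1 = (2*u - 3*v) du + (2 - 3*u) dv
  For the y component: f_2(F) = 20*u^2 - 2*v^2 - 6*v; d F_2 = (12*u) du + (-4*v) dv
  For the z component: f_3(F) = 9*u^2 - 9*u*v - 2*v^2 + 6*v; d F_3 = (2*u) du + (4*v - 3) dv
Combining and collecting du, dv coefficients:
  coeff of du: 222*u^3 + 36*u^2*v - 16*u*v^2 - 60*u*v - 18*v^3
  coeff of dv: 54*u^3 - 44*u^2*v - 63*u^2 - 54*u*v^2 + 27*u*v + 66*v^2 - 18*v
F^* omega = (222*u^3 + 36*u^2*v - 16*u*v^2 - 60*u*v - 18*v^3) du + (54*u^3 - 44*u^2*v - 63*u^2 - 54*u*v^2 + 27*u*v + 66*v^2 - 18*v) dv.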